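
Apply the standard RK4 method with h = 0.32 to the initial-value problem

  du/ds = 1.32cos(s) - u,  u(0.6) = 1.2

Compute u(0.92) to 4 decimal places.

RK4: k1 = f(s_n, u_n); k2 = f(s_n + h/2, u_n + (h/2)·k1); k3 = f(s_n + h/2, u_n + (h/2)·k2); k4 = f(s_n + h, u_n + h·k3); u_{n+1} = u_n + (h/6)·(k1 + 2k2 + 2k3 + k4).
s=0.600000, u=1.200000:
  k1 = f(0.600000, 1.200000) = -0.110557
  k2 = f(0.760000, 1.182311) = -0.225527
  k3 = f(0.760000, 1.163916) = -0.207132
  k4 = f(0.920000, 1.133718) = -0.334035
  u ← 1.200000 + (0.32/6)·(k1 + 2k2 + 2k3 + k4) = 1.130138
u(0.92) ≈ 1.1301

1.1301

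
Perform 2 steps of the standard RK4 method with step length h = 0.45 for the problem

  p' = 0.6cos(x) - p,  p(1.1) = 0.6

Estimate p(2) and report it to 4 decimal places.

0.2278

RK4: k1 = f(x_n, p_n); k2 = f(x_n + h/2, p_n + (h/2)·k1); k3 = f(x_n + h/2, p_n + (h/2)·k2); k4 = f(x_n + h, p_n + h·k3); p_{n+1} = p_n + (h/6)·(k1 + 2k2 + 2k3 + k4).
x=1.100000, p=0.600000:
  k1 = f(1.100000, 0.600000) = -0.327842
  k2 = f(1.325000, 0.526235) = -0.380238
  k3 = f(1.325000, 0.514446) = -0.368449
  k4 = f(1.550000, 0.434198) = -0.421721
  p ← 0.600000 + (0.45/6)·(k1 + 2k2 + 2k3 + k4) = 0.431480
x=1.550000, p=0.431480:
  k1 = f(1.550000, 0.431480) = -0.419003
  k2 = f(1.775000, 0.337204) = -0.458876
  k3 = f(1.775000, 0.328232) = -0.449905
  k4 = f(2.000000, 0.229022) = -0.478711
  p ← 0.431480 + (0.45/6)·(k1 + 2k2 + 2k3 + k4) = 0.227834
p(2) ≈ 0.2278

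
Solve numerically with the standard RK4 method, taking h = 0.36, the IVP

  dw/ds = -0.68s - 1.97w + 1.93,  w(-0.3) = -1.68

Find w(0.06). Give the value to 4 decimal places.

-0.3156

RK4: k1 = f(s_n, w_n); k2 = f(s_n + h/2, w_n + (h/2)·k1); k3 = f(s_n + h/2, w_n + (h/2)·k2); k4 = f(s_n + h, w_n + h·k3); w_{n+1} = w_n + (h/6)·(k1 + 2k2 + 2k3 + k4).
s=-0.300000, w=-1.680000:
  k1 = f(-0.300000, -1.680000) = 5.443600
  k2 = f(-0.120000, -0.700152) = 3.390899
  k3 = f(-0.120000, -1.069638) = 4.118787
  k4 = f(0.060000, -0.197237) = 2.277756
  w ← -1.680000 + (0.36/6)·(k1 + 2k2 + 2k3 + k4) = -0.315556
w(0.06) ≈ -0.3156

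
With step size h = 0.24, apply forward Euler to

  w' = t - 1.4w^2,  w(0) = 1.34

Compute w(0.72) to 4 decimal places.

Euler: w_{n+1} = w_n + h·f(t_n, w_n).
t=0.000000, w=1.340000: f=-2.513840 → w ← 1.340000 + 0.24·(-2.513840) = 0.736678
t=0.240000, w=0.736678: f=-0.519773 → w ← 0.736678 + 0.24·(-0.519773) = 0.611933
t=0.480000, w=0.611933: f=-0.044247 → w ← 0.611933 + 0.24·(-0.044247) = 0.601314
w(0.72) ≈ 0.6013

0.6013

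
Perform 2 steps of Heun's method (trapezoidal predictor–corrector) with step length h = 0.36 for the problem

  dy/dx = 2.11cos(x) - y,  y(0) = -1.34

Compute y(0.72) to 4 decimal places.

Heun: k1 = f(x_n, y_n); k2 = f(x_n + h, y_n + h·k1); y_{n+1} = y_n + (h/2)·(k1 + k2).
x=0.000000, y=-1.340000:
  k1 = f(0.000000, -1.340000) = 3.450000
  k2 = f(0.360000, -0.098000) = 2.072742
  y ← -1.340000 + (0.36/2)·(3.450000 + 2.072742) = -0.345906
x=0.360000, y=-0.345906:
  k1 = f(0.360000, -0.345906) = 2.320649
  k2 = f(0.720000, 0.489527) = 1.096783
  y ← -0.345906 + (0.36/2)·(2.320649 + 1.096783) = 0.269231
y(0.72) ≈ 0.2692

0.2692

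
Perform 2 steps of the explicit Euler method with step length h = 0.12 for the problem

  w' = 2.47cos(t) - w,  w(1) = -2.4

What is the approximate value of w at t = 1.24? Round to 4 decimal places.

Euler: w_{n+1} = w_n + h·f(t_n, w_n).
t=1.000000, w=-2.400000: f=3.734547 → w ← -2.400000 + 0.12·3.734547 = -1.951854
t=1.120000, w=-1.951854: f=3.027990 → w ← -1.951854 + 0.12·3.027990 = -1.588496
w(1.24) ≈ -1.5885

-1.5885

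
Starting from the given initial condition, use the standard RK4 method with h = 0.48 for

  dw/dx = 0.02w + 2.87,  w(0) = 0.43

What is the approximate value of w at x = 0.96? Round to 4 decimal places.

3.2202

RK4: k1 = f(x_n, w_n); k2 = f(x_n + h/2, w_n + (h/2)·k1); k3 = f(x_n + h/2, w_n + (h/2)·k2); k4 = f(x_n + h, w_n + h·k3); w_{n+1} = w_n + (h/6)·(k1 + 2k2 + 2k3 + k4).
x=0.000000, w=0.430000:
  k1 = f(0.000000, 0.430000) = 2.878600
  k2 = f(0.240000, 1.120864) = 2.892417
  k3 = f(0.240000, 1.124180) = 2.892484
  k4 = f(0.480000, 1.818392) = 2.906368
  w ← 0.430000 + (0.48/6)·(k1 + 2k2 + 2k3 + k4) = 1.818382
x=0.480000, w=1.818382:
  k1 = f(0.480000, 1.818382) = 2.906368
  k2 = f(0.720000, 2.515910) = 2.920318
  k3 = f(0.720000, 2.519258) = 2.920385
  k4 = f(0.960000, 3.220166) = 2.934403
  w ← 1.818382 + (0.48/6)·(k1 + 2k2 + 2k3 + k4) = 3.220156
w(0.96) ≈ 3.2202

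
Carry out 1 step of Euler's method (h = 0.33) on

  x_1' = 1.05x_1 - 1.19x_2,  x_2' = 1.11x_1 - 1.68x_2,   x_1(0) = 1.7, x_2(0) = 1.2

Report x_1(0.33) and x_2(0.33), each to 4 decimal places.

1.8178, 1.1574

Euler on (x_1,x_2): x_1_{n+1} = x_1_n + h·x_1', x_2_{n+1} = x_2_n + h·x_2'.
0.000000: (1.700000, 1.200000); f=(0.357000, -0.129000) → (1.817810, 1.157430)
(x_1(0.33), x_2(0.33)) ≈ (1.8178, 1.1574)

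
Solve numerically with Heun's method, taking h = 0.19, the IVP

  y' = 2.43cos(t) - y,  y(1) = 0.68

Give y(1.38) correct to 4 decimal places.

Heun: k1 = f(t_n, y_n); k2 = f(t_n + h, y_n + h·k1); y_{n+1} = y_n + (h/2)·(k1 + k2).
t=1.000000, y=0.680000:
  k1 = f(1.000000, 0.680000) = 0.632935
  k2 = f(1.190000, 0.800258) = 0.102876
  y ← 0.680000 + (0.19/2)·(0.632935 + 0.102876) = 0.749902
t=1.190000, y=0.749902:
  k1 = f(1.190000, 0.749902) = 0.153231
  k2 = f(1.380000, 0.779016) = -0.318189
  y ← 0.749902 + (0.19/2)·(0.153231 + (-0.318189)) = 0.734231
y(1.38) ≈ 0.7342

0.7342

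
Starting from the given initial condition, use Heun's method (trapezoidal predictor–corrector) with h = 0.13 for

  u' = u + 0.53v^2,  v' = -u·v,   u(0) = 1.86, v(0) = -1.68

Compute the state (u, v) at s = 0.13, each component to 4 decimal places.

Heun on (u,v): k1 = f(s_n, state_n); k2 = f(s_n + h, state_n + h·k1); state_{n+1} = state_n + (h/2)·(k1 + k2).
0.000000: (1.860000, -1.680000)
  k1 = (3.355872, 3.124800)
  predictor → (2.296263, -1.273776)
  k2 = (3.156191, 2.924925)
  → (2.283284, -1.286768)
(u(0.13), v(0.13)) ≈ (2.2833, -1.2868)

2.2833, -1.2868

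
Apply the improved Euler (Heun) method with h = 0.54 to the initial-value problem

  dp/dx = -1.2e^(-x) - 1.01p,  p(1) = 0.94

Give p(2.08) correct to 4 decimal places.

Heun: k1 = f(x_n, p_n); k2 = f(x_n + h, p_n + h·k1); p_{n+1} = p_n + (h/2)·(k1 + k2).
x=1.000000, p=0.940000:
  k1 = f(1.000000, 0.940000) = -1.390855
  k2 = f(1.540000, 0.188938) = -0.448085
  p ← 0.940000 + (0.54/2)·(-1.390855 + (-0.448085)) = 0.443486
x=1.540000, p=0.443486:
  k1 = f(1.540000, 0.443486) = -0.705178
  k2 = f(2.080000, 0.062690) = -0.213233
  p ← 0.443486 + (0.54/2)·(-0.705178 + (-0.213233)) = 0.195515
p(2.08) ≈ 0.1955

0.1955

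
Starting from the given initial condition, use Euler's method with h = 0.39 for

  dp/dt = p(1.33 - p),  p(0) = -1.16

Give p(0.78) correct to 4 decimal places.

Euler: p_{n+1} = p_n + h·f(t_n, p_n).
t=0.000000, p=-1.160000: f=-2.888400 → p ← -1.160000 + 0.39·(-2.888400) = -2.286476
t=0.390000, p=-2.286476: f=-8.268986 → p ← -2.286476 + 0.39·(-8.268986) = -5.511380
p(0.78) ≈ -5.5114

-5.5114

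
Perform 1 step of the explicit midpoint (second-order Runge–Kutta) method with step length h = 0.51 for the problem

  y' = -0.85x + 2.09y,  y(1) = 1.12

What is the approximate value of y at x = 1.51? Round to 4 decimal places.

Midpoint: k1 = f(x_n, y_n); k2 = f(x_n + h/2, y_n + (h/2)·k1); y_{n+1} = y_n + h·k2.
x=1.000000, y=1.120000:
  k1 = f(1.000000, 1.120000) = 1.490800
  k2 = f(1.255000, 1.500154) = 2.068572
  y ← 1.120000 + 0.51·2.068572 = 2.174972
y(1.51) ≈ 2.1750

2.1750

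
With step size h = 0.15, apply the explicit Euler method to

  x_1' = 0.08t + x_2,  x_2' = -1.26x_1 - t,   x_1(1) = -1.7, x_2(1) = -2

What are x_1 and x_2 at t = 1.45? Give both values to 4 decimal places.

Euler on (x_1,x_2): x_1_{n+1} = x_1_n + h·x_1', x_2_{n+1} = x_2_n + h·x_2'.
1.000000: (-1.700000, -2.000000); f=(-1.920000, 1.142000) → (-1.988000, -1.828700)
1.150000: (-1.988000, -1.828700); f=(-1.736700, 1.354880) → (-2.248505, -1.625468)
1.300000: (-2.248505, -1.625468); f=(-1.521468, 1.533116) → (-2.476725, -1.395501)
(x_1(1.45), x_2(1.45)) ≈ (-2.4767, -1.3955)

-2.4767, -1.3955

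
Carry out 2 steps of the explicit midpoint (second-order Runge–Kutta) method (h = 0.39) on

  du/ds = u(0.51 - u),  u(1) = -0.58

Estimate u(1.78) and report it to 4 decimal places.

-1.6749

Midpoint: k1 = f(s_n, u_n); k2 = f(s_n + h/2, u_n + (h/2)·k1); u_{n+1} = u_n + h·k2.
s=1.000000, u=-0.580000:
  k1 = f(1.000000, -0.580000) = -0.632200
  k2 = f(1.195000, -0.703279) = -0.853274
  u ← -0.580000 + 0.39·(-0.853274) = -0.912777
s=1.390000, u=-0.912777:
  k1 = f(1.390000, -0.912777) = -1.298677
  k2 = f(1.585000, -1.166019) = -1.954270
  u ← -0.912777 + 0.39·(-1.954270) = -1.674942
u(1.78) ≈ -1.6749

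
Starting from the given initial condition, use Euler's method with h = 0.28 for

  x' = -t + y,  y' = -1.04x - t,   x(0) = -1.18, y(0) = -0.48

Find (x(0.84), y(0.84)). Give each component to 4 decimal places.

Euler on (x,y): x_{n+1} = x_n + h·x', y_{n+1} = y_n + h·y'.
0.000000: (-1.180000, -0.480000); f=(-0.480000, 1.227200) → (-1.314400, -0.136384)
0.280000: (-1.314400, -0.136384); f=(-0.416384, 1.086976) → (-1.430988, 0.167969)
0.560000: (-1.430988, 0.167969); f=(-0.392031, 0.928227) → (-1.540756, 0.427873)
(x(0.84), y(0.84)) ≈ (-1.5408, 0.4279)

-1.5408, 0.4279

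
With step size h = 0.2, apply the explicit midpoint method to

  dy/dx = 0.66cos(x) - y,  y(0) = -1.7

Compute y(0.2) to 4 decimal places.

Midpoint: k1 = f(x_n, y_n); k2 = f(x_n + h/2, y_n + (h/2)·k1); y_{n+1} = y_n + h·k2.
x=0.000000, y=-1.700000:
  k1 = f(0.000000, -1.700000) = 2.360000
  k2 = f(0.100000, -1.464000) = 2.120703
  y ← -1.700000 + 0.2·2.120703 = -1.275859
y(0.2) ≈ -1.2759

-1.2759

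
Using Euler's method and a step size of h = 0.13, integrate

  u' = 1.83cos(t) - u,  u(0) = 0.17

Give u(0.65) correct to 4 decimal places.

Euler: u_{n+1} = u_n + h·f(t_n, u_n).
t=0.000000, u=0.170000: f=1.660000 → u ← 0.170000 + 0.13·1.660000 = 0.385800
t=0.130000, u=0.385800: f=1.428758 → u ← 0.385800 + 0.13·1.428758 = 0.571539
t=0.260000, u=0.571539: f=1.196955 → u ← 0.571539 + 0.13·1.196955 = 0.727143
t=0.390000, u=0.727143: f=0.965441 → u ← 0.727143 + 0.13·0.965441 = 0.852650
t=0.520000, u=0.852650: f=0.735459 → u ← 0.852650 + 0.13·0.735459 = 0.948260
u(0.65) ≈ 0.9483

0.9483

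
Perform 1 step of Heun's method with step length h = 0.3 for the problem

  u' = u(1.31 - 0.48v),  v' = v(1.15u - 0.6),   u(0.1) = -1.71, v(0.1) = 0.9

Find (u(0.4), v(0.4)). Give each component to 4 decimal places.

-2.3275, 0.4577

Heun on (u,v): k1 = f(t_n, state_n); k2 = f(t_n + h, state_n + h·k1); state_{n+1} = state_n + (h/2)·(k1 + k2).
0.100000: (-1.710000, 0.900000)
  k1 = (-1.501380, -2.309850)
  predictor → (-2.160414, 0.207045)
  k2 = (-2.615437, -0.638625)
  → (-2.327523, 0.457729)
(u(0.4), v(0.4)) ≈ (-2.3275, 0.4577)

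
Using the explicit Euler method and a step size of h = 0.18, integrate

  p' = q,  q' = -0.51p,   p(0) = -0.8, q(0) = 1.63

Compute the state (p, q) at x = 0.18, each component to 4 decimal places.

-0.5066, 1.7034

Euler on (p,q): p_{n+1} = p_n + h·p', q_{n+1} = q_n + h·q'.
0.000000: (-0.800000, 1.630000); f=(1.630000, 0.408000) → (-0.506600, 1.703440)
(p(0.18), q(0.18)) ≈ (-0.5066, 1.7034)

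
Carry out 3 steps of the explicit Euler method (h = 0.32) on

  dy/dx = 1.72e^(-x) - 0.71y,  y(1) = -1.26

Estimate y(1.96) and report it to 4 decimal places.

Euler: y_{n+1} = y_n + h·f(x_n, y_n).
x=1.000000, y=-1.260000: f=1.527353 → y ← -1.260000 + 0.32·1.527353 = -0.771247
x=1.320000, y=-0.771247: f=1.007058 → y ← -0.771247 + 0.32·1.007058 = -0.448989
x=1.640000, y=-0.448989: f=0.652428 → y ← -0.448989 + 0.32·0.652428 = -0.240212
y(1.96) ≈ -0.2402

-0.2402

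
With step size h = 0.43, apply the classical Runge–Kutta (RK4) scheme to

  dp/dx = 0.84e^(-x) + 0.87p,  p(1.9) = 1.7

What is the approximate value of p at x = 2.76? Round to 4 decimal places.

3.7057

RK4: k1 = f(x_n, p_n); k2 = f(x_n + h/2, p_n + (h/2)·k1); k3 = f(x_n + h/2, p_n + (h/2)·k2); k4 = f(x_n + h, p_n + h·k3); p_{n+1} = p_n + (h/6)·(k1 + 2k2 + 2k3 + k4).
x=1.900000, p=1.700000:
  k1 = f(1.900000, 1.700000) = 1.604638
  k2 = f(2.115000, 2.044997) = 1.880479
  k3 = f(2.115000, 2.104303) = 1.932076
  k4 = f(2.330000, 2.530793) = 2.283518
  p ← 1.700000 + (0.43/6)·(k1 + 2k2 + 2k3 + k4) = 2.525117
x=2.330000, p=2.525117:
  k1 = f(2.330000, 2.525117) = 2.278581
  k2 = f(2.545000, 3.015012) = 2.688978
  k3 = f(2.545000, 3.103248) = 2.765743
  k4 = f(2.760000, 3.714387) = 3.284682
  p ← 2.525117 + (0.43/6)·(k1 + 2k2 + 2k3 + k4) = 3.705661
p(2.76) ≈ 3.7057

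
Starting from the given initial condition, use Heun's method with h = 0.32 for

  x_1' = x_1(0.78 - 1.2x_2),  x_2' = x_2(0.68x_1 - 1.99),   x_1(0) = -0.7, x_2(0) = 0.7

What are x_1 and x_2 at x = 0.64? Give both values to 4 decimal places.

-0.8944, 0.1894

Heun on (x_1,x_2): k1 = f(x_n, state_n); k2 = f(x_n + h, state_n + h·k1); state_{n+1} = state_n + (h/2)·(k1 + k2).
0.000000: (-0.700000, 0.700000)
  k1 = (0.042000, -1.726200)
  predictor → (-0.686560, 0.147616)
  k2 = (-0.413900, -0.362672)
  → (-0.759504, 0.365780)
0.320000: (-0.759504, 0.365780)
  k1 = (-0.259039, -0.916815)
  predictor → (-0.842397, 0.072400)
  k2 = (-0.583882, -0.185548)
  → (-0.894371, 0.189402)
(x_1(0.64), x_2(0.64)) ≈ (-0.8944, 0.1894)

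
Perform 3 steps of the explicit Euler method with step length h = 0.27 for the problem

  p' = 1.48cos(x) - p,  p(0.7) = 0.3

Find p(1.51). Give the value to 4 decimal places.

0.5743

Euler: p_{n+1} = p_n + h·f(x_n, p_n).
x=0.700000, p=0.300000: f=0.831966 → p ← 0.300000 + 0.27·0.831966 = 0.524631
x=0.970000, p=0.524631: f=0.312012 → p ← 0.524631 + 0.27·0.312012 = 0.608874
x=1.240000, p=0.608874: f=-0.128176 → p ← 0.608874 + 0.27·(-0.128176) = 0.574267
p(1.51) ≈ 0.5743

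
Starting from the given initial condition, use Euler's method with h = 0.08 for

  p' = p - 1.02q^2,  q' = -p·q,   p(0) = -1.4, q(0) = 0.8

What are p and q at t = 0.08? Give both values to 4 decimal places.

Euler on (p,q): p_{n+1} = p_n + h·p', q_{n+1} = q_n + h·q'.
0.000000: (-1.400000, 0.800000); f=(-2.052800, 1.120000) → (-1.564224, 0.889600)
(p(0.08), q(0.08)) ≈ (-1.5642, 0.8896)

-1.5642, 0.8896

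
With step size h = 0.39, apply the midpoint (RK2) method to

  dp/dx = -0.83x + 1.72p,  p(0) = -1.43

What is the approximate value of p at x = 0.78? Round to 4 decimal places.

Midpoint: k1 = f(x_n, p_n); k2 = f(x_n + h/2, p_n + (h/2)·k1); p_{n+1} = p_n + h·k2.
x=0.000000, p=-1.430000:
  k1 = f(0.000000, -1.430000) = -2.459600
  k2 = f(0.195000, -1.909622) = -3.446400
  p ← -1.430000 + 0.39·(-3.446400) = -2.774096
x=0.390000, p=-2.774096:
  k1 = f(0.390000, -2.774096) = -5.095145
  k2 = f(0.585000, -3.767649) = -6.965907
  p ← -2.774096 + 0.39·(-6.965907) = -5.490800
p(0.78) ≈ -5.4908

-5.4908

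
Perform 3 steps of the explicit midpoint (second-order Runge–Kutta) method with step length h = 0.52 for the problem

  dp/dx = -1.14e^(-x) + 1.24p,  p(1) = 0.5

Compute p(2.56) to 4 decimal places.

Midpoint: k1 = f(x_n, p_n); k2 = f(x_n + h/2, p_n + (h/2)·k1); p_{n+1} = p_n + h·k2.
x=1.000000, p=0.500000:
  k1 = f(1.000000, 0.500000) = 0.200617
  k2 = f(1.260000, 0.552161) = 0.361313
  p ← 0.500000 + 0.52·0.361313 = 0.687883
x=1.520000, p=0.687883:
  k1 = f(1.520000, 0.687883) = 0.603643
  k2 = f(1.780000, 0.844830) = 0.855342
  p ← 0.687883 + 0.52·0.855342 = 1.132661
x=2.040000, p=1.132661:
  k1 = f(2.040000, 1.132661) = 1.256267
  k2 = f(2.300000, 1.459290) = 1.695225
  p ← 1.132661 + 0.52·1.695225 = 2.014178
p(2.56) ≈ 2.0142

2.0142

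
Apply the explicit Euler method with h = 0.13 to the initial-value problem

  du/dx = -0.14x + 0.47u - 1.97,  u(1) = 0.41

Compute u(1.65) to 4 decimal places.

-1.0233

Euler: u_{n+1} = u_n + h·f(x_n, u_n).
x=1.000000, u=0.410000: f=-1.917300 → u ← 0.410000 + 0.13·(-1.917300) = 0.160751
x=1.130000, u=0.160751: f=-2.052647 → u ← 0.160751 + 0.13·(-2.052647) = -0.106093
x=1.260000, u=-0.106093: f=-2.196264 → u ← -0.106093 + 0.13·(-2.196264) = -0.391607
x=1.390000, u=-0.391607: f=-2.348655 → u ← -0.391607 + 0.13·(-2.348655) = -0.696933
x=1.520000, u=-0.696933: f=-2.510358 → u ← -0.696933 + 0.13·(-2.510358) = -1.023279
u(1.65) ≈ -1.0233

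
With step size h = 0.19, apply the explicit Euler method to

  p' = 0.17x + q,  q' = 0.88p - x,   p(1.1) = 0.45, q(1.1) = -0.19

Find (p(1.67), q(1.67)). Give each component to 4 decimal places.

Euler on (p,q): p_{n+1} = p_n + h·p', q_{n+1} = q_n + h·q'.
1.100000: (0.450000, -0.190000); f=(-0.003000, -0.704000) → (0.449430, -0.323760)
1.290000: (0.449430, -0.323760); f=(-0.104460, -0.894502) → (0.429583, -0.493715)
1.480000: (0.429583, -0.493715); f=(-0.242115, -1.101967) → (0.383581, -0.703089)
(p(1.67), q(1.67)) ≈ (0.3836, -0.7031)

0.3836, -0.7031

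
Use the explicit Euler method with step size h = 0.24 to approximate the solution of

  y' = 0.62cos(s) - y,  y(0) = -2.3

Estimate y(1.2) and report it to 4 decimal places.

Euler: y_{n+1} = y_n + h·f(s_n, y_n).
s=0.000000, y=-2.300000: f=2.920000 → y ← -2.300000 + 0.24·2.920000 = -1.599200
s=0.240000, y=-1.599200: f=2.201430 → y ← -1.599200 + 0.24·2.201430 = -1.070857
s=0.480000, y=-1.070857: f=1.620794 → y ← -1.070857 + 0.24·1.620794 = -0.681866
s=0.720000, y=-0.681866: f=1.147986 → y ← -0.681866 + 0.24·1.147986 = -0.406350
s=0.960000, y=-0.406350: f=0.761932 → y ← -0.406350 + 0.24·0.761932 = -0.223486
y(1.2) ≈ -0.2235

-0.2235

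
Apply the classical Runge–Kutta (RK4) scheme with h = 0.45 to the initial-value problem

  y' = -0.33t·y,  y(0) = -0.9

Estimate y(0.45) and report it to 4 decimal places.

RK4: k1 = f(t_n, y_n); k2 = f(t_n + h/2, y_n + (h/2)·k1); k3 = f(t_n + h/2, y_n + (h/2)·k2); k4 = f(t_n + h, y_n + h·k3); y_{n+1} = y_n + (h/6)·(k1 + 2k2 + 2k3 + k4).
t=0.000000, y=-0.900000:
  k1 = f(0.000000, -0.900000) = 0.000000
  k2 = f(0.225000, -0.900000) = 0.066825
  k3 = f(0.225000, -0.884964) = 0.065709
  k4 = f(0.450000, -0.870431) = 0.129259
  y ← -0.900000 + (0.45/6)·(k1 + 2k2 + 2k3 + k4) = -0.870426
y(0.45) ≈ -0.8704

-0.8704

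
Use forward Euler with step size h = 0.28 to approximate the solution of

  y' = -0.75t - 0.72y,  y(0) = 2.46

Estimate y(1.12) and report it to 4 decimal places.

0.6918

Euler: y_{n+1} = y_n + h·f(t_n, y_n).
t=0.000000, y=2.460000: f=-1.771200 → y ← 2.460000 + 0.28·(-1.771200) = 1.964064
t=0.280000, y=1.964064: f=-1.624126 → y ← 1.964064 + 0.28·(-1.624126) = 1.509309
t=0.560000, y=1.509309: f=-1.506702 → y ← 1.509309 + 0.28·(-1.506702) = 1.087432
t=0.840000, y=1.087432: f=-1.412951 → y ← 1.087432 + 0.28·(-1.412951) = 0.691806
y(1.12) ≈ 0.6918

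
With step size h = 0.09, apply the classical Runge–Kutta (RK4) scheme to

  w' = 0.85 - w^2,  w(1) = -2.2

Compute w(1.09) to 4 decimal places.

-2.6464

RK4: k1 = f(t_n, w_n); k2 = f(t_n + h/2, w_n + (h/2)·k1); k3 = f(t_n + h/2, w_n + (h/2)·k2); k4 = f(t_n + h, w_n + h·k3); w_{n+1} = w_n + (h/6)·(k1 + 2k2 + 2k3 + k4).
t=1.000000, w=-2.200000:
  k1 = f(1.000000, -2.200000) = -3.990000
  k2 = f(1.045000, -2.379550) = -4.812258
  k3 = f(1.045000, -2.416552) = -4.989722
  k4 = f(1.090000, -2.649075) = -6.167598
  w ← -2.200000 + (0.09/6)·(k1 + 2k2 + 2k3 + k4) = -2.646423
w(1.09) ≈ -2.6464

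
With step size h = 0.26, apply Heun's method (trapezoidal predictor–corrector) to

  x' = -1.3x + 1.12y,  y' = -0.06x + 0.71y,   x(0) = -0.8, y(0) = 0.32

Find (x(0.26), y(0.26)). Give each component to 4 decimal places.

-0.4874, 0.3953

Heun on (x,y): k1 = f(t_n, state_n); k2 = f(t_n + h, state_n + h·k1); state_{n+1} = state_n + (h/2)·(k1 + k2).
0.000000: (-0.800000, 0.320000)
  k1 = (1.398400, 0.275200)
  predictor → (-0.436416, 0.391552)
  k2 = (1.005879, 0.304187)
  → (-0.487444, 0.395320)
(x(0.26), y(0.26)) ≈ (-0.4874, 0.3953)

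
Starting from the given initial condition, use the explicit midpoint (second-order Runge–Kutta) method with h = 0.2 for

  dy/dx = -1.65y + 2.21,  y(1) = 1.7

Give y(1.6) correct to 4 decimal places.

Midpoint: k1 = f(x_n, y_n); k2 = f(x_n + h/2, y_n + (h/2)·k1); y_{n+1} = y_n + h·k2.
x=1.000000, y=1.700000:
  k1 = f(1.000000, 1.700000) = -0.595000
  k2 = f(1.100000, 1.640500) = -0.496825
  y ← 1.700000 + 0.2·(-0.496825) = 1.600635
x=1.200000, y=1.600635:
  k1 = f(1.200000, 1.600635) = -0.431048
  k2 = f(1.300000, 1.557530) = -0.359925
  y ← 1.600635 + 0.2·(-0.359925) = 1.528650
x=1.400000, y=1.528650:
  k1 = f(1.400000, 1.528650) = -0.312273
  k2 = f(1.500000, 1.497423) = -0.260748
  y ← 1.528650 + 0.2·(-0.260748) = 1.476501
y(1.6) ≈ 1.4765

1.4765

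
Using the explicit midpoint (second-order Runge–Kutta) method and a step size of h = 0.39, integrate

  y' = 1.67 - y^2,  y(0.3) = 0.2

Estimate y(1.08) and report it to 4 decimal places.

1.0359

Midpoint: k1 = f(t_n, y_n); k2 = f(t_n + h/2, y_n + (h/2)·k1); y_{n+1} = y_n + h·k2.
t=0.300000, y=0.200000:
  k1 = f(0.300000, 0.200000) = 1.630000
  k2 = f(0.495000, 0.517850) = 1.401831
  y ← 0.200000 + 0.39·1.401831 = 0.746714
t=0.690000, y=0.746714:
  k1 = f(0.690000, 0.746714) = 1.112418
  k2 = f(0.885000, 0.963636) = 0.741406
  y ← 0.746714 + 0.39·0.741406 = 1.035863
y(1.08) ≈ 1.0359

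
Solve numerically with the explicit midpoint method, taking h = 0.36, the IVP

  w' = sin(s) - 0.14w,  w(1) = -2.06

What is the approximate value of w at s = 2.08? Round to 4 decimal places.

-0.8116

Midpoint: k1 = f(s_n, w_n); k2 = f(s_n + h/2, w_n + (h/2)·k1); w_{n+1} = w_n + h·k2.
s=1.000000, w=-2.060000:
  k1 = f(1.000000, -2.060000) = 1.129871
  k2 = f(1.180000, -1.856623) = 1.184533
  w ← -2.060000 + 0.36·1.184533 = -1.633568
s=1.360000, w=-1.633568:
  k1 = f(1.360000, -1.633568) = 1.206564
  k2 = f(1.540000, -1.416386) = 1.197820
  w ← -1.633568 + 0.36·1.197820 = -1.202353
s=1.720000, w=-1.202353:
  k1 = f(1.720000, -1.202353) = 1.157219
  k2 = f(1.900000, -0.994053) = 1.085468
  w ← -1.202353 + 0.36·1.085468 = -0.811585
w(2.08) ≈ -0.8116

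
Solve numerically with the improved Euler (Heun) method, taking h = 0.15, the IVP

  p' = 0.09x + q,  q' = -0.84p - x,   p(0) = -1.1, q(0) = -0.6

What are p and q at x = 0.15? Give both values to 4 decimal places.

Heun on (p,q): k1 = f(x_n, state_n); k2 = f(x_n + h, state_n + h·k1); state_{n+1} = state_n + (h/2)·(k1 + k2).
0.000000: (-1.100000, -0.600000)
  k1 = (-0.600000, 0.924000)
  predictor → (-1.190000, -0.461400)
  k2 = (-0.447900, 0.849600)
  → (-1.178593, -0.466980)
(p(0.15), q(0.15)) ≈ (-1.1786, -0.4670)

-1.1786, -0.4670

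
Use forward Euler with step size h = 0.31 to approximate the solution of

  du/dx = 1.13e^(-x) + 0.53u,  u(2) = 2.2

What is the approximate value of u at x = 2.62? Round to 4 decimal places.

Euler: u_{n+1} = u_n + h·f(x_n, u_n).
x=2.000000, u=2.200000: f=1.318929 → u ← 2.200000 + 0.31·1.318929 = 2.608868
x=2.310000, u=2.608868: f=1.494865 → u ← 2.608868 + 0.31·1.494865 = 3.072276
u(2.62) ≈ 3.0723

3.0723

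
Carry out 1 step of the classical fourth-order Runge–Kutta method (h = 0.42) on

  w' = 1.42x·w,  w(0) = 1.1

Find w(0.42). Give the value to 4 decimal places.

1.2468

RK4: k1 = f(x_n, w_n); k2 = f(x_n + h/2, w_n + (h/2)·k1); k3 = f(x_n + h/2, w_n + (h/2)·k2); k4 = f(x_n + h, w_n + h·k3); w_{n+1} = w_n + (h/6)·(k1 + 2k2 + 2k3 + k4).
x=0.000000, w=1.100000:
  k1 = f(0.000000, 1.100000) = 0.000000
  k2 = f(0.210000, 1.100000) = 0.328020
  k3 = f(0.210000, 1.168884) = 0.348561
  k4 = f(0.420000, 1.246396) = 0.743350
  w ← 1.100000 + (0.42/6)·(k1 + 2k2 + 2k3 + k4) = 1.246756
w(0.42) ≈ 1.2468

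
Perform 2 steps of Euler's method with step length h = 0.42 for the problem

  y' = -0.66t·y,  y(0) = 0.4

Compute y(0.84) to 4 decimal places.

0.3534

Euler: y_{n+1} = y_n + h·f(t_n, y_n).
t=0.000000, y=0.400000: f=0.000000 → y ← 0.400000 + 0.42·0.000000 = 0.400000
t=0.420000, y=0.400000: f=-0.110880 → y ← 0.400000 + 0.42·(-0.110880) = 0.353430
y(0.84) ≈ 0.3534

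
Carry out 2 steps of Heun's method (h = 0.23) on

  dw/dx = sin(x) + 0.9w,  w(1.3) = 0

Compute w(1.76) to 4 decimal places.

Heun: k1 = f(x_n, w_n); k2 = f(x_n + h, w_n + h·k1); w_{n+1} = w_n + (h/2)·(k1 + k2).
x=1.300000, w=0.000000:
  k1 = f(1.300000, 0.000000) = 0.963558
  k2 = f(1.530000, 0.221618) = 1.198624
  w ← 0.000000 + (0.23/2)·(0.963558 + 1.198624) = 0.248651
x=1.530000, w=0.248651:
  k1 = f(1.530000, 0.248651) = 1.222954
  k2 = f(1.760000, 0.529930) = 1.459092
  w ← 0.248651 + (0.23/2)·(1.222954 + 1.459092) = 0.557086
w(1.76) ≈ 0.5571

0.5571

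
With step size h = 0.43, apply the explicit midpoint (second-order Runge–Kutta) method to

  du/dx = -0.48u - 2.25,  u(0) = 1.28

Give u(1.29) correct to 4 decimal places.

-1.4582

Midpoint: k1 = f(x_n, u_n); k2 = f(x_n + h/2, u_n + (h/2)·k1); u_{n+1} = u_n + h·k2.
x=0.000000, u=1.280000:
  k1 = f(0.000000, 1.280000) = -2.864400
  k2 = f(0.215000, 0.664154) = -2.568794
  u ← 1.280000 + 0.43·(-2.568794) = 0.175419
x=0.430000, u=0.175419:
  k1 = f(0.430000, 0.175419) = -2.334201
  k2 = f(0.645000, -0.326435) = -2.093311
  u ← 0.175419 + 0.43·(-2.093311) = -0.724705
x=0.860000, u=-0.724705:
  k1 = f(0.860000, -0.724705) = -1.902141
  k2 = f(1.075000, -1.133666) = -1.705840
  u ← -0.724705 + 0.43·(-1.705840) = -1.458217
u(1.29) ≈ -1.4582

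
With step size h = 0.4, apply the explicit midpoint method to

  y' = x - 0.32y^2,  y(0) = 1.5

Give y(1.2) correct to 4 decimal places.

Midpoint: k1 = f(x_n, y_n); k2 = f(x_n + h/2, y_n + (h/2)·k1); y_{n+1} = y_n + h·k2.
x=0.000000, y=1.500000:
  k1 = f(0.000000, 1.500000) = -0.720000
  k2 = f(0.200000, 1.356000) = -0.388396
  y ← 1.500000 + 0.4·(-0.388396) = 1.344642
x=0.400000, y=1.344642:
  k1 = f(0.400000, 1.344642) = -0.178580
  k2 = f(0.600000, 1.308926) = 0.051748
  y ← 1.344642 + 0.4·0.051748 = 1.365341
x=0.800000, y=1.365341:
  k1 = f(0.800000, 1.365341) = 0.203470
  k2 = f(1.000000, 1.406035) = 0.367381
  y ← 1.365341 + 0.4·0.367381 = 1.512293
y(1.2) ≈ 1.5123

1.5123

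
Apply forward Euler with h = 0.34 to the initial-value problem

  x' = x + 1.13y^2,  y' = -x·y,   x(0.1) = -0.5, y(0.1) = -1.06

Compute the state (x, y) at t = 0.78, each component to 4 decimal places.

0.2716, -1.3407

Euler on (x,y): x_{n+1} = x_n + h·x', y_{n+1} = y_n + h·y'.
0.100000: (-0.500000, -1.060000); f=(0.769668, -0.530000) → (-0.238313, -1.240200)
0.440000: (-0.238313, -1.240200); f=(1.499736, -0.295556) → (0.271597, -1.340689)
(x(0.78), y(0.78)) ≈ (0.2716, -1.3407)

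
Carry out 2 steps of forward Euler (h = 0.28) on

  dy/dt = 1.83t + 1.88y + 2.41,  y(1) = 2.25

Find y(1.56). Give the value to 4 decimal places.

8.3851

Euler: y_{n+1} = y_n + h·f(t_n, y_n).
t=1.000000, y=2.250000: f=8.470000 → y ← 2.250000 + 0.28·8.470000 = 4.621600
t=1.280000, y=4.621600: f=13.441008 → y ← 4.621600 + 0.28·13.441008 = 8.385082
y(1.56) ≈ 8.3851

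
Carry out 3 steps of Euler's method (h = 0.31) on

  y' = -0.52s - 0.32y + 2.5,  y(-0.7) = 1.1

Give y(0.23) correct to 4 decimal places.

3.0671

Euler: y_{n+1} = y_n + h·f(s_n, y_n).
s=-0.700000, y=1.100000: f=2.512000 → y ← 1.100000 + 0.31·2.512000 = 1.878720
s=-0.390000, y=1.878720: f=2.101610 → y ← 1.878720 + 0.31·2.101610 = 2.530219
s=-0.080000, y=2.530219: f=1.731930 → y ← 2.530219 + 0.31·1.731930 = 3.067117
y(0.23) ≈ 3.0671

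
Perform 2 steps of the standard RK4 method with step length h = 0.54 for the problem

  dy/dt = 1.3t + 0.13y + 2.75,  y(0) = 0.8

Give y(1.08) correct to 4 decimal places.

RK4: k1 = f(t_n, y_n); k2 = f(t_n + h/2, y_n + (h/2)·k1); k3 = f(t_n + h/2, y_n + (h/2)·k2); k4 = f(t_n + h, y_n + h·k3); y_{n+1} = y_n + (h/6)·(k1 + 2k2 + 2k3 + k4).
t=0.000000, y=0.800000:
  k1 = f(0.000000, 0.800000) = 2.854000
  k2 = f(0.270000, 1.570580) = 3.305175
  k3 = f(0.270000, 1.692397) = 3.321012
  k4 = f(0.540000, 2.593346) = 3.789135
  y ← 0.800000 + (0.54/6)·(k1 + 2k2 + 2k3 + k4) = 2.590596
t=0.540000, y=2.590596:
  k1 = f(0.540000, 2.590596) = 3.788777
  k2 = f(0.810000, 3.613566) = 4.272764
  k3 = f(0.810000, 3.744242) = 4.289751
  k4 = f(1.080000, 4.907062) = 4.791918
  y ← 2.590596 + (0.54/6)·(k1 + 2k2 + 2k3 + k4) = 4.904111
y(1.08) ≈ 4.9041

4.9041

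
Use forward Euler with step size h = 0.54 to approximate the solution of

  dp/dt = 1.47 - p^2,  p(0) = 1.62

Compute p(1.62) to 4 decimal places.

Euler: p_{n+1} = p_n + h·f(t_n, p_n).
t=0.000000, p=1.620000: f=-1.154400 → p ← 1.620000 + 0.54·(-1.154400) = 0.996624
t=0.540000, p=0.996624: f=0.476741 → p ← 0.996624 + 0.54·0.476741 = 1.254064
t=1.080000, p=1.254064: f=-0.102676 → p ← 1.254064 + 0.54·(-0.102676) = 1.198619
p(1.62) ≈ 1.1986

1.1986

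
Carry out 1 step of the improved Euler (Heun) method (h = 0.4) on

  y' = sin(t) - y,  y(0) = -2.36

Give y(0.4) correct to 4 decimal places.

Heun: k1 = f(t_n, y_n); k2 = f(t_n + h, y_n + h·k1); y_{n+1} = y_n + (h/2)·(k1 + k2).
t=0.000000, y=-2.360000:
  k1 = f(0.000000, -2.360000) = 2.360000
  k2 = f(0.400000, -1.416000) = 1.805418
  y ← -2.360000 + (0.4/2)·(2.360000 + 1.805418) = -1.526916
y(0.4) ≈ -1.5269

-1.5269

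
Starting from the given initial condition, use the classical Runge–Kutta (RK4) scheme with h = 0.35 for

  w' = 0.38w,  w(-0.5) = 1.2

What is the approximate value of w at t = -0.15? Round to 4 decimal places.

1.3707

RK4: k1 = f(t_n, w_n); k2 = f(t_n + h/2, w_n + (h/2)·k1); k3 = f(t_n + h/2, w_n + (h/2)·k2); k4 = f(t_n + h, w_n + h·k3); w_{n+1} = w_n + (h/6)·(k1 + 2k2 + 2k3 + k4).
t=-0.500000, w=1.200000:
  k1 = f(-0.500000, 1.200000) = 0.456000
  k2 = f(-0.325000, 1.279800) = 0.486324
  k3 = f(-0.325000, 1.285107) = 0.488341
  k4 = f(-0.150000, 1.370919) = 0.520949
  w ← 1.200000 + (0.35/6)·(k1 + 2k2 + 2k3 + k4) = 1.370700
w(-0.15) ≈ 1.3707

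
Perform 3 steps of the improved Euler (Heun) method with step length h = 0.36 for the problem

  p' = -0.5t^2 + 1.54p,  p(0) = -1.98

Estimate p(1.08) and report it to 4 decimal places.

Heun: k1 = f(t_n, p_n); k2 = f(t_n + h, p_n + h·k1); p_{n+1} = p_n + (h/2)·(k1 + k2).
t=0.000000, p=-1.980000:
  k1 = f(0.000000, -1.980000) = -3.049200
  k2 = f(0.360000, -3.077712) = -4.804476
  p ← -1.980000 + (0.36/2)·(-3.049200 + (-4.804476)) = -3.393662
t=0.360000, p=-3.393662:
  k1 = f(0.360000, -3.393662) = -5.291039
  k2 = f(0.720000, -5.298436) = -8.418791
  p ← -3.393662 + (0.36/2)·(-5.291039 + (-8.418791)) = -5.861431
t=0.720000, p=-5.861431:
  k1 = f(0.720000, -5.861431) = -9.285804
  k2 = f(1.080000, -9.204321) = -14.757854
  p ← -5.861431 + (0.36/2)·(-9.285804 + (-14.757854)) = -10.189290
p(1.08) ≈ -10.1893

-10.1893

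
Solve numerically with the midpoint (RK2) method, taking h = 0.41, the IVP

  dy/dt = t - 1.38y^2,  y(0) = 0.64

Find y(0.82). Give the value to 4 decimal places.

Midpoint: k1 = f(t_n, y_n); k2 = f(t_n + h/2, y_n + (h/2)·k1); y_{n+1} = y_n + h·k2.
t=0.000000, y=0.640000:
  k1 = f(0.000000, 0.640000) = -0.565248
  k2 = f(0.205000, 0.524124) = -0.174094
  y ← 0.640000 + 0.41·(-0.174094) = 0.568621
t=0.410000, y=0.568621:
  k1 = f(0.410000, 0.568621) = -0.036196
  k2 = f(0.615000, 0.561201) = 0.180373
  y ← 0.568621 + 0.41·0.180373 = 0.642574
y(0.82) ≈ 0.6426

0.6426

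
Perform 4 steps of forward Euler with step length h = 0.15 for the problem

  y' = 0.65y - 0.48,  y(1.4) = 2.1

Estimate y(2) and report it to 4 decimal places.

2.7138

Euler: y_{n+1} = y_n + h·f(s_n, y_n).
s=1.400000, y=2.100000: f=0.885000 → y ← 2.100000 + 0.15·0.885000 = 2.232750
s=1.550000, y=2.232750: f=0.971288 → y ← 2.232750 + 0.15·0.971288 = 2.378443
s=1.700000, y=2.378443: f=1.065988 → y ← 2.378443 + 0.15·1.065988 = 2.538341
s=1.850000, y=2.538341: f=1.169922 → y ← 2.538341 + 0.15·1.169922 = 2.713830
y(2) ≈ 2.7138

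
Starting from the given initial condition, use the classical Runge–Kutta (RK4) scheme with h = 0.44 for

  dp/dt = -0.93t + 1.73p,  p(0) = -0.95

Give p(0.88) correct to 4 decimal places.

-4.9813

RK4: k1 = f(t_n, p_n); k2 = f(t_n + h/2, p_n + (h/2)·k1); k3 = f(t_n + h/2, p_n + (h/2)·k2); k4 = f(t_n + h, p_n + h·k3); p_{n+1} = p_n + (h/6)·(k1 + 2k2 + 2k3 + k4).
t=0.000000, p=-0.950000:
  k1 = f(0.000000, -0.950000) = -1.643500
  k2 = f(0.220000, -1.311570) = -2.473616
  k3 = f(0.220000, -1.494196) = -2.789558
  k4 = f(0.440000, -2.177406) = -4.176112
  p ← -0.950000 + (0.44/6)·(k1 + 2k2 + 2k3 + k4) = -2.148704
t=0.440000, p=-2.148704:
  k1 = f(0.440000, -2.148704) = -4.126458
  k2 = f(0.660000, -3.056524) = -5.901587
  k3 = f(0.660000, -3.447053) = -6.577202
  k4 = f(0.880000, -5.042672) = -9.542223
  p ← -2.148704 + (0.44/6)·(k1 + 2k2 + 2k3 + k4) = -4.981296
p(0.88) ≈ -4.9813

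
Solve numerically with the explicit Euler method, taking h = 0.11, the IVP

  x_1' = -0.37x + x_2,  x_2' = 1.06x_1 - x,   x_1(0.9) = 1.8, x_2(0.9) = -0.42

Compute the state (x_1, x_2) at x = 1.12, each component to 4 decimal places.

1.6421, -0.2200

Euler on (x_1,x_2): x_1_{n+1} = x_1_n + h·x_1', x_2_{n+1} = x_2_n + h·x_2'.
0.900000: (1.800000, -0.420000); f=(-0.753000, 1.008000) → (1.717170, -0.309120)
1.010000: (1.717170, -0.309120); f=(-0.682820, 0.810200) → (1.642060, -0.219998)
(x_1(1.12), x_2(1.12)) ≈ (1.6421, -0.2200)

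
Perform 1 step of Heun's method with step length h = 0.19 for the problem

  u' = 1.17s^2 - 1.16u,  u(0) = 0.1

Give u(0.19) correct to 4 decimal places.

Heun: k1 = f(s_n, u_n); k2 = f(s_n + h, u_n + h·k1); u_{n+1} = u_n + (h/2)·(k1 + k2).
s=0.000000, u=0.100000:
  k1 = f(0.000000, 0.100000) = -0.116000
  k2 = f(0.190000, 0.077960) = -0.048197
  u ← 0.100000 + (0.19/2)·(-0.116000 + (-0.048197)) = 0.084401
u(0.19) ≈ 0.0844

0.0844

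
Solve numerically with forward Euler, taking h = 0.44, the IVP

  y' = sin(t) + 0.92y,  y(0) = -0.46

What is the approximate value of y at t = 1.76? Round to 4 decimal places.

Euler: y_{n+1} = y_n + h·f(t_n, y_n).
t=0.000000, y=-0.460000: f=-0.423200 → y ← -0.460000 + 0.44·(-0.423200) = -0.646208
t=0.440000, y=-0.646208: f=-0.168572 → y ← -0.646208 + 0.44·(-0.168572) = -0.720380
t=0.880000, y=-0.720380: f=0.107990 → y ← -0.720380 + 0.44·0.107990 = -0.672864
t=1.320000, y=-0.672864: f=0.349680 → y ← -0.672864 + 0.44·0.349680 = -0.519005
y(1.76) ≈ -0.5190

-0.5190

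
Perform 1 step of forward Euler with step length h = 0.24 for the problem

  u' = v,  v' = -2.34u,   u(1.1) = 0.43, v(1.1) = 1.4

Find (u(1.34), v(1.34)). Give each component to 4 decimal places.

Euler on (u,v): u_{n+1} = u_n + h·u', v_{n+1} = v_n + h·v'.
1.100000: (0.430000, 1.400000); f=(1.400000, -1.006200) → (0.766000, 1.158512)
(u(1.34), v(1.34)) ≈ (0.7660, 1.1585)

0.7660, 1.1585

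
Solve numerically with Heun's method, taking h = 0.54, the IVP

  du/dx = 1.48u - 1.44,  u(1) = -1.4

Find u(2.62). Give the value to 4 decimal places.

Heun: k1 = f(x_n, u_n); k2 = f(x_n + h, u_n + h·k1); u_{n+1} = u_n + (h/2)·(k1 + k2).
x=1.000000, u=-1.400000:
  k1 = f(1.000000, -1.400000) = -3.512000
  k2 = f(1.540000, -3.296480) = -6.318790
  u ← -1.400000 + (0.54/2)·(-3.512000 + (-6.318790)) = -4.054313
x=1.540000, u=-4.054313:
  k1 = f(1.540000, -4.054313) = -7.440384
  k2 = f(2.080000, -8.072121) = -13.386739
  u ← -4.054313 + (0.54/2)·(-7.440384 + (-13.386739)) = -9.677636
x=2.080000, u=-9.677636:
  k1 = f(2.080000, -9.677636) = -15.762902
  k2 = f(2.620000, -18.189604) = -28.360613
  u ← -9.677636 + (0.54/2)·(-15.762902 + (-28.360613)) = -21.590986
u(2.62) ≈ -21.5910

-21.5910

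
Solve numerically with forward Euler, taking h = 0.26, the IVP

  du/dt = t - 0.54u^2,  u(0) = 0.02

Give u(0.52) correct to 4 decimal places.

Euler: u_{n+1} = u_n + h·f(t_n, u_n).
t=0.000000, u=0.020000: f=-0.000216 → u ← 0.020000 + 0.26·(-0.000216) = 0.019944
t=0.260000, u=0.019944: f=0.259785 → u ← 0.019944 + 0.26·0.259785 = 0.087488
u(0.52) ≈ 0.0875

0.0875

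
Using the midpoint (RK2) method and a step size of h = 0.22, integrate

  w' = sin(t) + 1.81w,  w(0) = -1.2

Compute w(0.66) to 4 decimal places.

Midpoint: k1 = f(t_n, w_n); k2 = f(t_n + h/2, w_n + (h/2)·k1); w_{n+1} = w_n + h·k2.
t=0.000000, w=-1.200000:
  k1 = f(0.000000, -1.200000) = -2.172000
  k2 = f(0.110000, -1.438920) = -2.494667
  w ← -1.200000 + 0.22·(-2.494667) = -1.748827
t=0.220000, w=-1.748827:
  k1 = f(0.220000, -1.748827) = -2.947147
  k2 = f(0.330000, -2.073013) = -3.428110
  w ← -1.748827 + 0.22·(-3.428110) = -2.503011
t=0.440000, w=-2.503011:
  k1 = f(0.440000, -2.503011) = -4.104510
  k2 = f(0.550000, -2.954507) = -4.824971
  w ← -2.503011 + 0.22·(-4.824971) = -3.564505
w(0.66) ≈ -3.5645

-3.5645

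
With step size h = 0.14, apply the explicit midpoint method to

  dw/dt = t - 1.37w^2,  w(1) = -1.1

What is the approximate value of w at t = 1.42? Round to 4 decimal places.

-1.5352

Midpoint: k1 = f(t_n, w_n); k2 = f(t_n + h/2, w_n + (h/2)·k1); w_{n+1} = w_n + h·k2.
t=1.000000, w=-1.100000:
  k1 = f(1.000000, -1.100000) = -0.657700
  k2 = f(1.070000, -1.146039) = -0.729365
  w ← -1.100000 + 0.14·(-0.729365) = -1.202111
t=1.140000, w=-1.202111:
  k1 = f(1.140000, -1.202111) = -0.839748
  k2 = f(1.210000, -1.260893) = -0.968098
  w ← -1.202111 + 0.14·(-0.968098) = -1.337645
t=1.280000, w=-1.337645:
  k1 = f(1.280000, -1.337645) = -1.171332
  k2 = f(1.350000, -1.419638) = -1.411060
  w ← -1.337645 + 0.14·(-1.411060) = -1.535193
w(1.42) ≈ -1.5352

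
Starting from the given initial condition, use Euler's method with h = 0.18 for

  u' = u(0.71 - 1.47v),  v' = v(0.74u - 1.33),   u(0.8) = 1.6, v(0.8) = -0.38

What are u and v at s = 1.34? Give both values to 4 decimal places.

2.9579, -0.4091

Euler on (u,v): u_{n+1} = u_n + h·u', v_{n+1} = v_n + h·v'.
0.800000: (1.600000, -0.380000); f=(2.029760, 0.055480) → (1.965357, -0.370014)
0.980000: (1.965357, -0.370014); f=(2.464400, -0.046016) → (2.408949, -0.378297)
1.160000: (2.408949, -0.378297); f=(3.049960, -0.171225) → (2.957942, -0.409117)
(u(1.34), v(1.34)) ≈ (2.9579, -0.4091)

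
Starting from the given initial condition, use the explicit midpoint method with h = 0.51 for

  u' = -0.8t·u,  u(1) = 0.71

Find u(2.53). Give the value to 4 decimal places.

Midpoint: k1 = f(t_n, u_n); k2 = f(t_n + h/2, u_n + (h/2)·k1); u_{n+1} = u_n + h·k2.
t=1.000000, u=0.710000:
  k1 = f(1.000000, 0.710000) = -0.568000
  k2 = f(1.255000, 0.565160) = -0.567421
  u ← 0.710000 + 0.51·(-0.567421) = 0.420615
t=1.510000, u=0.420615:
  k1 = f(1.510000, 0.420615) = -0.508103
  k2 = f(1.765000, 0.291049) = -0.410961
  u ← 0.420615 + 0.51·(-0.410961) = 0.211025
t=2.020000, u=0.211025:
  k1 = f(2.020000, 0.211025) = -0.341017
  k2 = f(2.275000, 0.124066) = -0.225800
  u ← 0.211025 + 0.51·(-0.225800) = 0.095867
u(2.53) ≈ 0.0959

0.0959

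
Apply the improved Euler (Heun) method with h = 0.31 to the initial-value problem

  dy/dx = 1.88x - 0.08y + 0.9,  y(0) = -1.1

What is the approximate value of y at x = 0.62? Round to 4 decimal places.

Heun: k1 = f(x_n, y_n); k2 = f(x_n + h, y_n + h·k1); y_{n+1} = y_n + (h/2)·(k1 + k2).
x=0.000000, y=-1.100000:
  k1 = f(0.000000, -1.100000) = 0.988000
  k2 = f(0.310000, -0.793720) = 1.546298
  y ← -1.100000 + (0.31/2)·(0.988000 + 1.546298) = -0.707184
x=0.310000, y=-0.707184:
  k1 = f(0.310000, -0.707184) = 1.539375
  k2 = f(0.620000, -0.229978) = 2.083998
  y ← -0.707184 + (0.31/2)·(1.539375 + 2.083998) = -0.145561
y(0.62) ≈ -0.1456

-0.1456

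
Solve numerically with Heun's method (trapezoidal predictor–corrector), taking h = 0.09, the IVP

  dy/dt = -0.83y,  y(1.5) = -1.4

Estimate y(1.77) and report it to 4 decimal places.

Heun: k1 = f(t_n, y_n); k2 = f(t_n + h, y_n + h·k1); y_{n+1} = y_n + (h/2)·(k1 + k2).
t=1.500000, y=-1.400000:
  k1 = f(1.500000, -1.400000) = 1.162000
  k2 = f(1.590000, -1.295420) = 1.075199
  y ← -1.400000 + (0.09/2)·(1.162000 + 1.075199) = -1.299326
t=1.590000, y=-1.299326:
  k1 = f(1.590000, -1.299326) = 1.078441
  k2 = f(1.680000, -1.202266) = 0.997881
  y ← -1.299326 + (0.09/2)·(1.078441 + 0.997881) = -1.205892
t=1.680000, y=-1.205892:
  k1 = f(1.680000, -1.205892) = 1.000890
  k2 = f(1.770000, -1.115811) = 0.926124
  y ← -1.205892 + (0.09/2)·(1.000890 + 0.926124) = -1.119176
y(1.77) ≈ -1.1192

-1.1192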